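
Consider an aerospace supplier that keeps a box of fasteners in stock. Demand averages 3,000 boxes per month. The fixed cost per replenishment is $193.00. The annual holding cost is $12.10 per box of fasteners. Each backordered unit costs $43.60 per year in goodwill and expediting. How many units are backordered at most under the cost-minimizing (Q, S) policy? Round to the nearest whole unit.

S* ≈ 263 boxes

Annual demand D = 3,000 × 12 = 36,000.
With planned backorders, Q* = √(2DS/H) · √((H+B)/B).
√(2DS/H) = √(2 × 36,000 × 193 / 12.1) = 1071.648.
√((H+B)/B) = √((12.1+43.6)/43.6) = 1.1303.
Q* ≈ 1211.258.
S* = Q* · H/(H+B) = 1211.258 × 12.1/55.7 ≈ 263.128.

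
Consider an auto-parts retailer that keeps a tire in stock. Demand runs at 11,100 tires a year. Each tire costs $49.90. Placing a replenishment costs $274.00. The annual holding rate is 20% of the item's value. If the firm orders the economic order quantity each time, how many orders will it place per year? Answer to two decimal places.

Holding cost H = 0.20 × $49.90 = $9.9800 per unit per year.
Q* = √(2DS/H) = √(2 × 11,100 × 274 / 9.98) ≈ 780.70.
Orders per year = D / Q* = 11,100 / 780.70 ≈ 14.218.

N ≈ 14.22 orders per year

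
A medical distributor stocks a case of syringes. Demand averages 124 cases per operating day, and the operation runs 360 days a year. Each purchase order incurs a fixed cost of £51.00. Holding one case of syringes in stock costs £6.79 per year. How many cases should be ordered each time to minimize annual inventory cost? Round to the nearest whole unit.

Q* ≈ 819 cases

Annual demand D = 124 × 360 = 44,640.
EOQ = √(2DS / H) = √(2 × 44,640 × 51 / 6.79).
= √(4,553,280 / 6.79) = √670,586.1561 ≈ 818.893.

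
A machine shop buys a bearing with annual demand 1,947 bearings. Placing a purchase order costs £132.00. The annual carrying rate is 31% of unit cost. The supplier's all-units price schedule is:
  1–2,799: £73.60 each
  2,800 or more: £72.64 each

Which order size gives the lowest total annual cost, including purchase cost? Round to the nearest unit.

Q* ≈ 150 bearings

Holding cost per unit per year at price C is H = 0.31·C.
For each price level, check whether its EOQ is feasible; otherwise the best quantity at that price is the breakpoint.
EOQ at £73.60 = 150.1 (feasible in tier 1): TC = 1,947×£73.60 + (1,947/150.1)×132 + (150.1/2)×0.31×£73.60 = £146,723.76.
EOQ at £72.64 = 151.1 < 2800, so use break Q=2800: TC = 1,947×£72.64 + (1,947/2800.0)×132 + (2800.0/2)×0.31×£72.64 = £173,047.63.
Lowest total cost is £146,723.76 at Q = 150.1.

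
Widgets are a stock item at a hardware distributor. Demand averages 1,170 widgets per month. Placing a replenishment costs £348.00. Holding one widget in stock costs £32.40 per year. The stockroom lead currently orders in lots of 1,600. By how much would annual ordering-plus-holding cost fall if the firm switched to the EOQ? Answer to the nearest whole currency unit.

Extra cost ≈ £11,180 per year

Annual demand D = 1,170 × 12 = 14,040.
EOQ = √(2DS/H) = √(2 × 14,040 × 348 / 32.4) ≈ 549.18.
Cost at Q* = (D/Q*)S + (Q*/2)H = √(2DSH) ≈ £17,793.47.
Cost at Q = 1,600: (14,040/1,600)×348 + (1,600/2)×32.4 = £3,053.70 + £25,920.00 = £28,973.70.
Excess = £28,973.70 − £17,793.47 = £11,180.23.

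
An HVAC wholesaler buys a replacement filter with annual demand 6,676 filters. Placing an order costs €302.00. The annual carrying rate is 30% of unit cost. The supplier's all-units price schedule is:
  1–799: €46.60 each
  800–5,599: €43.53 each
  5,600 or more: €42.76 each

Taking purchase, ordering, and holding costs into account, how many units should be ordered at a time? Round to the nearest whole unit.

Holding cost per unit per year at price C is H = 0.30·C.
Evaluate total cost at each tier's feasible EOQ or, if the EOQ is below the tier, at the tier's minimum quantity.
EOQ at €46.60 = 537.1 (feasible in tier 1): TC = 6,676×€46.60 + (6,676/537.1)×302 + (537.1/2)×0.30×€46.60 = €318,609.70.
EOQ at €43.53 = 555.7 < 800, so use break Q=800: TC = 6,676×€43.53 + (6,676/800.0)×302 + (800.0/2)×0.30×€43.53 = €298,350.07.
EOQ at €42.76 = 560.7 < 5600, so use break Q=5600: TC = 6,676×€42.76 + (6,676/5600.0)×302 + (5600.0/2)×0.30×€42.76 = €321,744.19.
Lowest total cost is €298,350.07 at Q = 800.0.

Q* ≈ 800 filters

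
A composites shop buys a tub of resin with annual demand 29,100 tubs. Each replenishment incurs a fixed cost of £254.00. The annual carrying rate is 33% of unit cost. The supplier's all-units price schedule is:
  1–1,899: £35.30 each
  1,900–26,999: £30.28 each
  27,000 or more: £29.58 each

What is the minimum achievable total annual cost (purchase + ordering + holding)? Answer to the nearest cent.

Holding cost per unit per year at price C is H = 0.33·C.
For each price level, check whether its EOQ is feasible; otherwise the best quantity at that price is the breakpoint.
EOQ at £35.30 = 1126.5 (feasible in tier 1): TC = 29,100×£35.30 + (29,100/1126.5)×254 + (1126.5/2)×0.33×£35.30 = £1,040,352.68.
EOQ at £30.28 = 1216.3 < 1900, so use break Q=1900: TC = 29,100×£30.28 + (29,100/1900.0)×254 + (1900.0/2)×0.33×£30.28 = £894,530.99.
EOQ at £29.58 = 1230.6 < 27000, so use break Q=27000: TC = 29,100×£29.58 + (29,100/27000.0)×254 + (27000.0/2)×0.33×£29.58 = £992,830.66.
Lowest total cost among the candidates is at Q = 1900.0.

TC* ≈ £894,530.99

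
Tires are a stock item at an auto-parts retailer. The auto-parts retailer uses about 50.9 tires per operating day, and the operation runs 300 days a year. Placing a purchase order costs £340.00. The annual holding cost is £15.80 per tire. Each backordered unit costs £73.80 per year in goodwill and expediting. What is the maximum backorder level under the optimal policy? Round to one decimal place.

Annual demand D = 50.9 × 300 = 15,270.
With planned backorders, Q* = √(2DS/H) · √((H+B)/B).
√(2DS/H) = √(2 × 15,270 × 340 / 15.8) = 810.672.
√((H+B)/B) = √((15.8+73.8)/73.8) = 1.1019.
Q* ≈ 893.246.
S* = Q* · H/(H+B) = 893.246 × 15.8/89.6 ≈ 157.514.

S* ≈ 157.5 tires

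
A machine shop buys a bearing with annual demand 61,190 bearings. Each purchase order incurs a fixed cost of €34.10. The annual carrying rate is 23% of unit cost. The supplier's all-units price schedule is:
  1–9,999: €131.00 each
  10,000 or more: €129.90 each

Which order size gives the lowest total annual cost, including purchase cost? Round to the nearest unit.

Holding cost per unit per year at price C is H = 0.23·C.
For each price level, check whether its EOQ is feasible; otherwise the best quantity at that price is the breakpoint.
EOQ at €131.00 = 372.2 (feasible in tier 1): TC = 61,190×€131.00 + (61,190/372.2)×34.1 + (372.2/2)×0.23×€131.00 = €8,027,103.26.
EOQ at €129.90 = 373.7 < 10000, so use break Q=10000: TC = 61,190×€129.90 + (61,190/10000.0)×34.1 + (10000.0/2)×0.23×€129.90 = €8,098,174.66.
Lowest total cost is €8,027,103.26 at Q = 372.2.

Q* ≈ 372 bearings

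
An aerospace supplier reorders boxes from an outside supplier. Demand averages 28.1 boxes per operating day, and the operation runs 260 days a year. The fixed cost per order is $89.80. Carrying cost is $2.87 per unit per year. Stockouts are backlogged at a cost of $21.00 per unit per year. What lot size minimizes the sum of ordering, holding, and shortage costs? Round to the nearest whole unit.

Annual demand D = 28.1 × 260 = 7,306.
With planned backorders, Q* = √(2DS/H) · √((H+B)/B).
√(2DS/H) = √(2 × 7,306 × 89.8 / 2.87) = 676.164.
√((H+B)/B) = √((2.87+21)/21) = 1.0661.
Q* ≈ 720.889.

Q* ≈ 721 boxes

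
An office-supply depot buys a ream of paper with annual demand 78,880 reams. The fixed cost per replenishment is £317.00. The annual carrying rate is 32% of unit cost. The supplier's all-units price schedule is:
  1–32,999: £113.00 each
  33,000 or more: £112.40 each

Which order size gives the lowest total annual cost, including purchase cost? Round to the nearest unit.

Holding cost per unit per year at price C is H = 0.32·C.
For each price level, check whether its EOQ is feasible; otherwise the best quantity at that price is the breakpoint.
EOQ at £113.00 = 1176.0 (feasible in tier 1): TC = 78,880×£113.00 + (78,880/1176.0)×317 + (1176.0/2)×0.32×£113.00 = £8,955,964.80.
EOQ at £112.40 = 1179.2 < 33000, so use break Q=33000: TC = 78,880×£112.40 + (78,880/33000.0)×317 + (33000.0/2)×0.32×£112.40 = £9,460,341.73.
Lowest total cost is £8,955,964.80 at Q = 1176.0.

Q* ≈ 1,176 reams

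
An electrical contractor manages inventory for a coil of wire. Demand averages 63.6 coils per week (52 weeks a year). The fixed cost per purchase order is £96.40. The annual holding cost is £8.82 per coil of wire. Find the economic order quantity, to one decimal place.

Annual demand D = 63.6 × 52 = 3,307.2.
EOQ = √(2DS / H) = √(2 × 3,307.2 × 96.4 / 8.82).
= √(637,628.16 / 8.82) = √72,293.4422 ≈ 268.874.

Q* ≈ 268.9 coils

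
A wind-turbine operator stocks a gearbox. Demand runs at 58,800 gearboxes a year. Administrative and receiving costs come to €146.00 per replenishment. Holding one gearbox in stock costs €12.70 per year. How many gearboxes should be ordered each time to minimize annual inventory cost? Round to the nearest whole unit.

EOQ = √(2DS / H) = √(2 × 58,800 × 146 / 12.7).
= √(17,169,600 / 12.7) = √1,351,937.0079 ≈ 1162.728.

Q* ≈ 1,163 gearboxes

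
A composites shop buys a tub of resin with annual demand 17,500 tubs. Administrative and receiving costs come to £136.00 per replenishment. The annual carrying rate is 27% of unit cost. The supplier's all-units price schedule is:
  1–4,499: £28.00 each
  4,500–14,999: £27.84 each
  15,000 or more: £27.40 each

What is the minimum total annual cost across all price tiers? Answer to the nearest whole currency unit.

Holding cost per unit per year at price C is H = 0.27·C.
Candidates are each tier's EOQ (if it falls in that tier) and each price-break quantity.
EOQ at £28.00 = 793.5 (feasible in tier 1): TC = 17,500×£28.00 + (17,500/793.5)×136 + (793.5/2)×0.27×£28.00 = £495,998.80.
EOQ at £27.84 = 795.8 < 4500, so use break Q=4500: TC = 17,500×£27.84 + (17,500/4500.0)×136 + (4500.0/2)×0.27×£27.84 = £504,641.69.
EOQ at £27.40 = 802.1 < 15000, so use break Q=15000: TC = 17,500×£27.40 + (17,500/15000.0)×136 + (15000.0/2)×0.27×£27.40 = £535,143.67.
Lowest total cost among the candidates is at Q = 793.5.

TC* ≈ £495,999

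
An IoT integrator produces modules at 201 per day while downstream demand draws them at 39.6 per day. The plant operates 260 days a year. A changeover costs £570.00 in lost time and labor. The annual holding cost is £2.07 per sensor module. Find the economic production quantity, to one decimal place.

Annual demand D = 39.6 × 260 = 10,296.
Production build-up factor (1 − d/p) = 1 − 39.6/201 = 0.8030.
Q* = √(2DS / (H(1 − d/p))) = √(2 × 10,296 × 570 / (2.07 × 0.8030)).
= √(11,737,440 / 1.6622) ≈ 2657.344.

Q* ≈ 2,657.3 modules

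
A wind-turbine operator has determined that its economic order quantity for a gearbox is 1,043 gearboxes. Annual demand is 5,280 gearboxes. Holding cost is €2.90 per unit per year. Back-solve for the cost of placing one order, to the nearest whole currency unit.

The basic EOQ model gives Q* = √(2DS/H); rearrange for the unknown.
From Q* = √(2DS/H): S = Q*²H / (2D) = 1,043² × 2.9 / (2 × 5,280) = 298.7464.

S ≈ €299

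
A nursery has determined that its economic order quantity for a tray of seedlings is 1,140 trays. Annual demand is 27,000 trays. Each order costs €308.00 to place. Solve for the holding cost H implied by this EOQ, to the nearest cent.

H ≈ €12.80

Squaring Q* = √(2DS/H) gives Q*² = 2DS/H.
From Q* = √(2DS/H): H = 2DS / Q*² = 2 × 27,000 × 308 / 1,140² = 12.7978.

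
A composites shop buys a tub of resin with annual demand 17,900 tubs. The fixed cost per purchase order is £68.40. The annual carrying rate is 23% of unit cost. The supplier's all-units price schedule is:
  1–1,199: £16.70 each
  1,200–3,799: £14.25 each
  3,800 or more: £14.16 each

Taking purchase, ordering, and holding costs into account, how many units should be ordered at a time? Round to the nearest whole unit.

Holding cost per unit per year at price C is H = 0.23·C.
For each price level, check whether its EOQ is feasible; otherwise the best quantity at that price is the breakpoint.
EOQ at £16.70 = 798.4 (feasible in tier 1): TC = 17,900×£16.70 + (17,900/798.4)×68.4 + (798.4/2)×0.23×£16.70 = £301,996.84.
EOQ at £14.25 = 864.4 < 1200, so use break Q=1200: TC = 17,900×£14.25 + (17,900/1200.0)×68.4 + (1200.0/2)×0.23×£14.25 = £258,061.80.
EOQ at £14.16 = 867.1 < 3800, so use break Q=3800: TC = 17,900×£14.16 + (17,900/3800.0)×68.4 + (3800.0/2)×0.23×£14.16 = £259,974.12.
Lowest total cost is £258,061.80 at Q = 1200.0.

Q* ≈ 1,200 tubs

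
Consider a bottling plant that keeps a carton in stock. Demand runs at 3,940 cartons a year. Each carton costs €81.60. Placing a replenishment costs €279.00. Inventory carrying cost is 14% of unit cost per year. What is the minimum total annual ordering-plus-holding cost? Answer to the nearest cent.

TC* ≈ €5,011.58

Holding cost H = 0.14 × €81.60 = €11.4240 per unit per year.
EOQ = √(2DS/H) = √(2 × 3,940 × 279 / 11.424) ≈ 438.69.
At Q*, ordering cost (D/Q*)S equals holding cost (Q*/2)H, each = √(DSH/2).
Minimum total = √(2DSH) = √(2 × 3,940 × 279 × 11.424) ≈ 5011.576.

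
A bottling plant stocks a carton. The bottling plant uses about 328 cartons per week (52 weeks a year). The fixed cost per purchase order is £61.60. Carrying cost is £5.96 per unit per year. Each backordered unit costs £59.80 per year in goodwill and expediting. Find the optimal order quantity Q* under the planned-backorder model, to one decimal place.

Q* ≈ 622.7 cartons

Annual demand D = 328 × 52 = 17,056.
With planned backorders, Q* = √(2DS/H) · √((H+B)/B).
√(2DS/H) = √(2 × 17,056 × 61.6 / 5.96) = 593.774.
√((H+B)/B) = √((5.96+59.8)/59.8) = 1.0486.
Q* ≈ 622.660.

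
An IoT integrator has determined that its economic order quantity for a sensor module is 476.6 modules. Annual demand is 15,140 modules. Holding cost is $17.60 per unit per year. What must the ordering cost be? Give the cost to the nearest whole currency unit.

The basic EOQ model gives Q* = √(2DS/H); rearrange for the unknown.
From Q* = √(2DS/H): S = Q*²H / (2D) = 476.6² × 17.6 / (2 × 15,140) = 132.0276.

S ≈ $132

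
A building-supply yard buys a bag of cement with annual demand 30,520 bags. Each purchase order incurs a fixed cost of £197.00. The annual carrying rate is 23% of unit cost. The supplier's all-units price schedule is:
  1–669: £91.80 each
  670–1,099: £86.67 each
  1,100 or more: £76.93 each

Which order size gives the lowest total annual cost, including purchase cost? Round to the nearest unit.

Q* ≈ 1,100 bags

Holding cost per unit per year at price C is H = 0.23·C.
For each price level, check whether its EOQ is feasible; otherwise the best quantity at that price is the breakpoint.
Tier 1 (£91.80): EOQ = 754.7 exceeds tier's upper bound 669, so this tier is dominated.
EOQ at £86.67 = 776.7 (feasible in tier 2): TC = 30,520×£86.67 + (30,520/776.7)×197 + (776.7/2)×0.23×£86.67 = £2,660,650.81.
EOQ at £76.93 = 824.4 < 1100, so use break Q=1100: TC = 30,520×£76.93 + (30,520/1100.0)×197 + (1100.0/2)×0.23×£76.93 = £2,363,101.10.
Lowest total cost is £2,363,101.10 at Q = 1100.0.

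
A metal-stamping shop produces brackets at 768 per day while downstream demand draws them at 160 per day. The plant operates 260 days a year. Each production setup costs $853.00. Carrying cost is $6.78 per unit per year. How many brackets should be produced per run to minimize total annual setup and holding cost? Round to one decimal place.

Q* ≈ 3,636.2 brackets

Annual demand D = 160 × 260 = 41,600.
Production build-up factor (1 − d/p) = 1 − 160/768 = 0.7917.
Q* = √(2DS / (H(1 − d/p))) = √(2 × 41,600 × 853 / (6.78 × 0.7917)).
= √(70,969,600 / 5.3675) ≈ 3636.220.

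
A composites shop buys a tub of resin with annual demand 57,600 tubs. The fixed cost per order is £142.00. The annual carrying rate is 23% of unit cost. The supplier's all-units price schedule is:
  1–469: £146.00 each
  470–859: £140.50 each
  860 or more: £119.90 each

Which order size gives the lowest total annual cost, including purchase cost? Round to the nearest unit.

Q* ≈ 860 tubs

Holding cost per unit per year at price C is H = 0.23·C.
Candidates are each tier's EOQ (if it falls in that tier) and each price-break quantity.
Tier 1 (£146.00): EOQ = 698.0 exceeds tier's upper bound 469, so this tier is dominated.
EOQ at £140.50 = 711.5 (feasible in tier 2): TC = 57,600×£140.50 + (57,600/711.5)×142 + (711.5/2)×0.23×£140.50 = £8,115,791.77.
EOQ at £119.90 = 770.2 < 860, so use break Q=860: TC = 57,600×£119.90 + (57,600/860.0)×142 + (860.0/2)×0.23×£119.90 = £6,927,608.81.
Lowest total cost is £6,927,608.81 at Q = 860.0.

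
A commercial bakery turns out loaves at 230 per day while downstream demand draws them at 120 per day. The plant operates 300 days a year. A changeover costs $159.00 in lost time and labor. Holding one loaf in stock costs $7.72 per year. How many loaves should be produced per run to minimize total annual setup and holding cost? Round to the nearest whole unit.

Q* ≈ 1,761 loaves

Annual demand D = 120 × 300 = 36,000.
Production build-up factor (1 − d/p) = 1 − 120/230 = 0.4783.
Q* = √(2DS / (H(1 − d/p))) = √(2 × 36,000 × 159 / (7.72 × 0.4783)).
= √(11,448,000 / 3.6922) ≈ 1760.856.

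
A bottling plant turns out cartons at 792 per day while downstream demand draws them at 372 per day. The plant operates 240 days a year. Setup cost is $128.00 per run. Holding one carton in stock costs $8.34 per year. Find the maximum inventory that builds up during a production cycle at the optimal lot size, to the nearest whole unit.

I_max ≈ 1,206 cartons

Annual demand D = 372 × 240 = 89,280.
Production build-up factor (1 − d/p) = 1 − 372/792 = 0.5303.
Q* = √(2DS / (H(1 − d/p))) = √(2 × 89,280 × 128 / (8.34 × 0.5303)).
= √(22,855,680 / 4.4227) ≈ 2273.275.
Maximum inventory = Q*(1 − d/p) = 2273.275 × 0.5303 ≈ 1205.525.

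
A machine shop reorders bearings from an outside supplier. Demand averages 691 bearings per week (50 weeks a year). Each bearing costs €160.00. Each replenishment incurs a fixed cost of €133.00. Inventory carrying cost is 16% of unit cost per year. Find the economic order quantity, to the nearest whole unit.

Annual demand D = 691 × 50 = 34,550.
Holding cost H = 0.16 × €160.00 = €25.6000 per unit per year.
EOQ = √(2DS / H) = √(2 × 34,550 × 133 / 25.6).
= √(9,190,300 / 25.6) = √358,996.0938 ≈ 599.163.

Q* ≈ 599 bearings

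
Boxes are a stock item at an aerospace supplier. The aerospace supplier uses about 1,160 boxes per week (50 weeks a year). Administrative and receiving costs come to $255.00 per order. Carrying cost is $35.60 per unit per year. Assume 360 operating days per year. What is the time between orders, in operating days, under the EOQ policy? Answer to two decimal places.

Annual demand D = 1,160 × 50 = 58,000.
EOQ = √(2DS/H) = √(2 × 58,000 × 255 / 35.6) ≈ 911.54.
Cycle time = Q*/D × 360 = 911.54 / 58,000 × 360 ≈ 5.658 days.

T ≈ 5.66 days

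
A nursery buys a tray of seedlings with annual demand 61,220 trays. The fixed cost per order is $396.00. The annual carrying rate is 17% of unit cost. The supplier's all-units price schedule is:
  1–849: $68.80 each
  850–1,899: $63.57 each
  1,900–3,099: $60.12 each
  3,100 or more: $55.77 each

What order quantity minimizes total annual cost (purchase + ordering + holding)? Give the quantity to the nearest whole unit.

Q* ≈ 3,100 trays

Holding cost per unit per year at price C is H = 0.17·C.
Evaluate total cost at each tier's feasible EOQ or, if the EOQ is below the tier, at the tier's minimum quantity.
Tier 1 ($68.80): EOQ = 2036.1 exceeds tier's upper bound 849, so this tier is dominated.
Tier 2 ($63.57): EOQ = 2118.2 exceeds tier's upper bound 1899, so this tier is dominated.
EOQ at $60.12 = 2178.1 (feasible in tier 3): TC = 61,220×$60.12 + (61,220/2178.1)×396 + (2178.1/2)×0.17×$60.12 = $3,702,807.32.
EOQ at $55.77 = 2261.4 < 3100, so use break Q=3100: TC = 61,220×$55.77 + (61,220/3100.0)×396 + (3100.0/2)×0.17×$55.77 = $3,436,755.16.
Lowest total cost is $3,436,755.16 at Q = 3100.0.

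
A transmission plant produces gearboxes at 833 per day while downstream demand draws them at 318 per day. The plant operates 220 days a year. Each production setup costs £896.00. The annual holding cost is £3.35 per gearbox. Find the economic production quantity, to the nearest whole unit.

Q* ≈ 7,780 gearboxes

Annual demand D = 318 × 220 = 69,960.
Production build-up factor (1 − d/p) = 1 − 318/833 = 0.6182.
Q* = √(2DS / (H(1 − d/p))) = √(2 × 69,960 × 896 / (3.35 × 0.6182)).
= √(125,368,320 / 2.0711) ≈ 7780.193.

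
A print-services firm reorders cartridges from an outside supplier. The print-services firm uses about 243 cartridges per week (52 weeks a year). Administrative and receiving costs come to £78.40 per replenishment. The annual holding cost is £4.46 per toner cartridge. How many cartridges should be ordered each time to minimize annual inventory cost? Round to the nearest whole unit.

Annual demand D = 243 × 52 = 12,636.
EOQ = √(2DS / H) = √(2 × 12,636 × 78.4 / 4.46).
= √(1,981,324.8 / 4.46) = √444,243.2287 ≈ 666.516.

Q* ≈ 667 cartridges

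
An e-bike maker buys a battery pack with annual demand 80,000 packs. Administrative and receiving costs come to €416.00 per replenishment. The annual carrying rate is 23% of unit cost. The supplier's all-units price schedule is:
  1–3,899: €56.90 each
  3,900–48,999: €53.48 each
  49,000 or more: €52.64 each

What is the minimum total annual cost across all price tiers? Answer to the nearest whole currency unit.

TC* ≈ €4,310,919

Holding cost per unit per year at price C is H = 0.23·C.
For each price level, check whether its EOQ is feasible; otherwise the best quantity at that price is the breakpoint.
EOQ at €56.90 = 2255.2 (feasible in tier 1): TC = 80,000×€56.90 + (80,000/2255.2)×416 + (2255.2/2)×0.23×€56.90 = €4,581,513.91.
EOQ at €53.48 = 2326.2 < 3900, so use break Q=3900: TC = 80,000×€53.48 + (80,000/3900.0)×416 + (3900.0/2)×0.23×€53.48 = €4,310,919.11.
EOQ at €52.64 = 2344.7 < 49000, so use break Q=49000: TC = 80,000×€52.64 + (80,000/49000.0)×416 + (49000.0/2)×0.23×€52.64 = €4,508,505.58.
Lowest total cost among the candidates is at Q = 3900.0.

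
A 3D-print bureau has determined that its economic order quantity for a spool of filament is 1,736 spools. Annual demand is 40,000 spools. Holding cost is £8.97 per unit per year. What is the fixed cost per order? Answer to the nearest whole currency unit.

The basic EOQ model gives Q* = √(2DS/H); rearrange for the unknown.
From Q* = √(2DS/H): S = Q*²H / (2D) = 1,736² × 8.97 / (2 × 40,000) = 337.9107.

S ≈ £338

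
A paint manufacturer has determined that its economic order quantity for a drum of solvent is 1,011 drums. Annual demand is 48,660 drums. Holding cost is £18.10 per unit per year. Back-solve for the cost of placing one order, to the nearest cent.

The basic EOQ model gives Q* = √(2DS/H); rearrange for the unknown.
From Q* = √(2DS/H): S = Q*²H / (2D) = 1,011² × 18.1 / (2 × 48,660) = 190.0985.

S ≈ £190.10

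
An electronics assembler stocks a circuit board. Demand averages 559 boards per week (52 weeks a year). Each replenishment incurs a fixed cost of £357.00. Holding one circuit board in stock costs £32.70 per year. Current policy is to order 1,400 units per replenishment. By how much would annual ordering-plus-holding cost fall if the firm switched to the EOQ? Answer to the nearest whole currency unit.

Annual demand D = 559 × 52 = 29,068.
EOQ = √(2DS/H) = √(2 × 29,068 × 357 / 32.7) ≈ 796.68.
Cost at Q* = (D/Q*)S + (Q*/2)H = √(2DSH) ≈ £26,051.37.
Cost at Q = 1,400: (29,068/1,400)×357 + (1,400/2)×32.7 = £7,412.34 + £22,890.00 = £30,302.34.
Excess = £30,302.34 − £26,051.37 = £4,250.97.

Extra cost ≈ £4,251 per year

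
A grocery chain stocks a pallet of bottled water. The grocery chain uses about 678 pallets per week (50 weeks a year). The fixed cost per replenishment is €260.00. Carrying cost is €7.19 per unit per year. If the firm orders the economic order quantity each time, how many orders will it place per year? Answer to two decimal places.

Annual demand D = 678 × 50 = 33,900.
Q* = √(2DS/H) = √(2 × 33,900 × 260 / 7.19) ≈ 1565.80.
Orders per year = D / Q* = 33,900 / 1565.80 ≈ 21.650.

N ≈ 21.65 orders per year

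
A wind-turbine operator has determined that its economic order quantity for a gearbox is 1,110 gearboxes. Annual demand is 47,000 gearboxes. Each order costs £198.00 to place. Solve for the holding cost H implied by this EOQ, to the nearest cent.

The basic EOQ model gives Q* = √(2DS/H); rearrange for the unknown.
From Q* = √(2DS/H): H = 2DS / Q*² = 2 × 47,000 × 198 / 1,110² = 15.1059.

H ≈ £15.11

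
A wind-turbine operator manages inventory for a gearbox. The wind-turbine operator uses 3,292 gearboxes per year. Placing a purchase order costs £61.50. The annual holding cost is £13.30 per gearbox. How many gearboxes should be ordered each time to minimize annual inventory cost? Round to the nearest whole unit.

Q* ≈ 174 gearboxes

EOQ = √(2DS / H) = √(2 × 3,292 × 61.5 / 13.3).
= √(404,916 / 13.3) = √30,444.812 ≈ 174.484.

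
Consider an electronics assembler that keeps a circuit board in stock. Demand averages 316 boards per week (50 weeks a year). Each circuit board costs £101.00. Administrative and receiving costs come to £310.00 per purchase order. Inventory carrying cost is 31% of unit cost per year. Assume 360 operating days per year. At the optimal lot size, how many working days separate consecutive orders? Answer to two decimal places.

Annual demand D = 316 × 50 = 15,800.
Holding cost H = 0.31 × £101.00 = £31.3100 per unit per year.
EOQ = √(2DS/H) = √(2 × 15,800 × 310 / 31.31) ≈ 559.35.
Cycle time = Q*/D × 360 = 559.35 / 15,800 × 360 ≈ 12.745 days.

T ≈ 12.74 days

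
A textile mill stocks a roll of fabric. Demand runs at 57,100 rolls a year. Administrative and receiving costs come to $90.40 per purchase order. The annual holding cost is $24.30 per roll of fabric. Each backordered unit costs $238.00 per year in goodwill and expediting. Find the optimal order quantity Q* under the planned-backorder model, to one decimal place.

With planned backorders, Q* = √(2DS/H) · √((H+B)/B).
√(2DS/H) = √(2 × 57,100 × 90.4 / 24.3) = 651.800.
√((H+B)/B) = √((24.3+238)/238) = 1.0498.
Q* ≈ 684.266.

Q* ≈ 684.3 rolls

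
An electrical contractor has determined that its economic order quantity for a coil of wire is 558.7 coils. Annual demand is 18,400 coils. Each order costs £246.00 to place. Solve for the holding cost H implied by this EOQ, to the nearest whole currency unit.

The basic EOQ model gives Q* = √(2DS/H); rearrange for the unknown.
From Q* = √(2DS/H): H = 2DS / Q*² = 2 × 18,400 × 246 / 558.7² = 29.0018.

H ≈ £29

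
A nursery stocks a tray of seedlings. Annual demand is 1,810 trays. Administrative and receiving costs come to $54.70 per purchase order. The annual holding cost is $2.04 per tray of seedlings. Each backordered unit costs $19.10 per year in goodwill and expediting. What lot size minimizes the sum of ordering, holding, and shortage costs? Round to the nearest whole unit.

Q* ≈ 328 trays

With planned backorders, Q* = √(2DS/H) · √((H+B)/B).
√(2DS/H) = √(2 × 1,810 × 54.7 / 2.04) = 311.554.
√((H+B)/B) = √((2.04+19.1)/19.1) = 1.0520.
Q* ≈ 327.770.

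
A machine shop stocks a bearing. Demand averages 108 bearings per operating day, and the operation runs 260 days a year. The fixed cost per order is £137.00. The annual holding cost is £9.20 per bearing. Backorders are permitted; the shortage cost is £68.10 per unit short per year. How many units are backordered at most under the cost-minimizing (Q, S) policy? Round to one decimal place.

Annual demand D = 108 × 260 = 28,080.
With planned backorders, Q* = √(2DS/H) · √((H+B)/B).
√(2DS/H) = √(2 × 28,080 × 137 / 9.2) = 914.492.
√((H+B)/B) = √((9.2+68.1)/68.1) = 1.0654.
Q* ≈ 974.308.
S* = Q* · H/(H+B) = 974.308 × 9.2/77.3 ≈ 115.959.

S* ≈ 116.0 bearings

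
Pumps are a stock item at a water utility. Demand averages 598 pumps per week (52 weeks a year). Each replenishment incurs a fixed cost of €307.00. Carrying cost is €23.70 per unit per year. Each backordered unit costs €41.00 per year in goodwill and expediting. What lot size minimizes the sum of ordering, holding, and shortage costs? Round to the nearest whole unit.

Annual demand D = 598 × 52 = 31,096.
With planned backorders, Q* = √(2DS/H) · √((H+B)/B).
√(2DS/H) = √(2 × 31,096 × 307 / 23.7) = 897.557.
√((H+B)/B) = √((23.7+41)/41) = 1.2562.
Q* ≈ 1127.515.

Q* ≈ 1,128 pumps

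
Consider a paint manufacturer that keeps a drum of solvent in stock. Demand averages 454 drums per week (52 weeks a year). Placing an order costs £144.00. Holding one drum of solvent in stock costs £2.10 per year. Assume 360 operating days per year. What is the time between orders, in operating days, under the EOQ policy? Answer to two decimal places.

Annual demand D = 454 × 52 = 23,608.
The optimal lot size = √(2DS/H) = √(2 × 23,608 × 144 / 2.1) ≈ 1799.35.
Cycle time = Q*/D × 360 = 1799.35 / 23,608 × 360 ≈ 27.438 days.

T ≈ 27.44 days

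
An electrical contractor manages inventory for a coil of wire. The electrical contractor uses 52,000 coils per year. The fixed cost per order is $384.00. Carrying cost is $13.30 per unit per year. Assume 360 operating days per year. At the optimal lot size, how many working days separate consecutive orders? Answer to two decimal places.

EOQ = √(2DS/H) = √(2 × 52,000 × 384 / 13.3) ≈ 1732.83.
Cycle time = Q*/D × 360 = 1732.83 / 52,000 × 360 ≈ 11.997 days.

T ≈ 12.00 days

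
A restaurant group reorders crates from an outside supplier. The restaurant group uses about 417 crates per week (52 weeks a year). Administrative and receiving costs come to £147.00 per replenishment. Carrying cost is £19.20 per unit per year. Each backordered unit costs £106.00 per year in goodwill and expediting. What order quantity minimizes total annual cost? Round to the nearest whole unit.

Q* ≈ 626 crates

Annual demand D = 417 × 52 = 21,684.
With planned backorders, Q* = √(2DS/H) · √((H+B)/B).
√(2DS/H) = √(2 × 21,684 × 147 / 19.2) = 576.226.
√((H+B)/B) = √((19.2+106)/106) = 1.0868.
Q* ≈ 626.242.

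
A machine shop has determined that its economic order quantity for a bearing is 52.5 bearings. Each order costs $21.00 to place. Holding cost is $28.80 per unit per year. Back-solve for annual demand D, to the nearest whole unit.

D ≈ 1,890 bearings per year

Invert the EOQ relation Q*² = 2DS/H.
From Q* = √(2DS/H): D = Q*²H / (2S) = 52.5² × 28.8 / (2 × 21) = 1890.000.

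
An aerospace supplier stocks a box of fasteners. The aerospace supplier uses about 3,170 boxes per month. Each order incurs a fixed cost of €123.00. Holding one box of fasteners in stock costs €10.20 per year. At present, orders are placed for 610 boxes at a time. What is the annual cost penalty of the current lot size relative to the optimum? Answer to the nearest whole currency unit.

Annual demand D = 3,170 × 12 = 38,040.
EOQ = √(2DS/H) = √(2 × 38,040 × 123 / 10.2) ≈ 957.83.
Cost at Q* = (D/Q*)S + (Q*/2)H = √(2DSH) ≈ €9,769.85.
Cost at Q = 610: (38,040/610)×123 + (610/2)×10.2 = €7,670.36 + €3,111.00 = €10,781.36.
Excess = €10,781.36 − €9,769.85 = €1,011.51.

Extra cost ≈ €1,012 per year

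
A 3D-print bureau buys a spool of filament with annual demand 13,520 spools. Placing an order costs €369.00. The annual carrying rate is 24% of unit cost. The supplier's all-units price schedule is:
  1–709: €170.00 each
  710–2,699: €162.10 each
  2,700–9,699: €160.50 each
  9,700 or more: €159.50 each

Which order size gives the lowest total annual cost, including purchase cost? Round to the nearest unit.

Holding cost per unit per year at price C is H = 0.24·C.
Evaluate total cost at each tier's feasible EOQ or, if the EOQ is below the tier, at the tier's minimum quantity.
EOQ at €170.00 = 494.5 (feasible in tier 1): TC = 13,520×€170.00 + (13,520/494.5)×369 + (494.5/2)×0.24×€170.00 = €2,318,576.54.
EOQ at €162.10 = 506.4 < 710, so use break Q=710: TC = 13,520×€162.10 + (13,520/710.0)×369 + (710.0/2)×0.24×€162.10 = €2,212,429.51.
EOQ at €160.50 = 508.9 < 2700, so use break Q=2700: TC = 13,520×€160.50 + (13,520/2700.0)×369 + (2700.0/2)×0.24×€160.50 = €2,223,809.73.
EOQ at €159.50 = 510.5 < 9700, so use break Q=9700: TC = 13,520×€159.50 + (13,520/9700.0)×369 + (9700.0/2)×0.24×€159.50 = €2,342,612.32.
Lowest total cost is €2,212,429.51 at Q = 710.0.

Q* ≈ 710 spools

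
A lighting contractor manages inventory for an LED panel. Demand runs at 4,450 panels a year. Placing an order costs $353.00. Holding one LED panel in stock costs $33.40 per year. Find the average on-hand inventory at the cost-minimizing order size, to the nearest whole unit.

Average inventory ≈ 153 panels

Q* = √(2DS/H) = √(2 × 4,450 × 353 / 33.4) ≈ 306.70.
Average inventory = Q*/2 ≈ 306.70 / 2 = 153.348.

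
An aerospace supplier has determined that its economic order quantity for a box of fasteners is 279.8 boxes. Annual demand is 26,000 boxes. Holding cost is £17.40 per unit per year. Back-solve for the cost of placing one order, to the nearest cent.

The basic EOQ model gives Q* = √(2DS/H); rearrange for the unknown.
From Q* = √(2DS/H): S = Q*²H / (2D) = 279.8² × 17.4 / (2 × 26,000) = 26.1964.

S ≈ £26.20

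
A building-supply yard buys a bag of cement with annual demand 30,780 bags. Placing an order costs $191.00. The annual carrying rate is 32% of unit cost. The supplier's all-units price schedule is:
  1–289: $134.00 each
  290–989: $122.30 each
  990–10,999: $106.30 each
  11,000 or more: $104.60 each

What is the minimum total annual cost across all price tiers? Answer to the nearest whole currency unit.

Holding cost per unit per year at price C is H = 0.32·C.
Evaluate total cost at each tier's feasible EOQ or, if the EOQ is below the tier, at the tier's minimum quantity.
Tier 1 ($134.00): EOQ = 523.6 exceeds tier's upper bound 289, so this tier is dominated.
EOQ at $122.30 = 548.1 (feasible in tier 2): TC = 30,780×$122.30 + (30,780/548.1)×191 + (548.1/2)×0.32×$122.30 = $3,785,845.33.
EOQ at $106.30 = 587.9 < 990, so use break Q=990: TC = 30,780×$106.30 + (30,780/990.0)×191 + (990.0/2)×0.32×$106.30 = $3,294,690.28.
EOQ at $104.60 = 592.7 < 11000, so use break Q=11000: TC = 30,780×$104.60 + (30,780/11000.0)×191 + (11000.0/2)×0.32×$104.60 = $3,404,218.45.
Lowest total cost among the candidates is at Q = 990.0.

TC* ≈ $3,294,690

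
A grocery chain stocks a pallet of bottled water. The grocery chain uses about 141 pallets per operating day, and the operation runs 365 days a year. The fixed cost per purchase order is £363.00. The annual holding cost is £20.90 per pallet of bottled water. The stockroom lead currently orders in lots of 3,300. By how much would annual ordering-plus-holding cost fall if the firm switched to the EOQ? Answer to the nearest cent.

Extra cost ≈ £12,201.58 per year

Annual demand D = 141 × 365 = 51,465.
EOQ = √(2DS/H) = √(2 × 51,465 × 363 / 20.9) ≈ 1337.06.
Cost at Q* = (D/Q*)S + (Q*/2)H = √(2DSH) ≈ £27,944.57.
Cost at Q = 3,300: (51,465/3,300)×363 + (3,300/2)×20.9 = £5,661.15 + £34,485.00 = £40,146.15.
Excess = £40,146.15 − £27,944.57 = £12,201.58.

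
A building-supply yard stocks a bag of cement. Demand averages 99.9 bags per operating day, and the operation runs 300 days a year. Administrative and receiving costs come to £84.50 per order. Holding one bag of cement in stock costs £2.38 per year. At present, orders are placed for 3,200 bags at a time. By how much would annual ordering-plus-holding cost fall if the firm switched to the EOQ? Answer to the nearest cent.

Extra cost ≈ £1,127.43 per year

Annual demand D = 99.9 × 300 = 29,970.
EOQ = √(2DS/H) = √(2 × 29,970 × 84.5 / 2.38) ≈ 1458.81.
Cost at Q* = (D/Q*)S + (Q*/2)H = √(2DSH) ≈ £3,471.96.
Cost at Q = 3,200: (29,970/3,200)×84.5 + (3,200/2)×2.38 = £791.40 + £3,808.00 = £4,599.40.
Excess = £4,599.40 − £3,471.96 = £1,127.43.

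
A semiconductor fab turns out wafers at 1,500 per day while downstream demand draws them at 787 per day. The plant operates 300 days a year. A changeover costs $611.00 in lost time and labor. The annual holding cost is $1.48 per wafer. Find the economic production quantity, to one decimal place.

Annual demand D = 787 × 300 = 236,100.
Production build-up factor (1 − d/p) = 1 − 787/1,500 = 0.4753.
Q* = √(2DS / (H(1 − d/p))) = √(2 × 236,100 × 611 / (1.48 × 0.4753)).
= √(288,514,200 / 0.7035) ≈ 20251.332.

Q* ≈ 20,251.3 wafers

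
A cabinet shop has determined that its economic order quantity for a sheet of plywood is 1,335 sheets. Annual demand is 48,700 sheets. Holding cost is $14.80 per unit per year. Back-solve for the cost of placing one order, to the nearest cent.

S ≈ $270.81

Squaring Q* = √(2DS/H) gives Q*² = 2DS/H.
From Q* = √(2DS/H): S = Q*²H / (2D) = 1,335² × 14.8 / (2 × 48,700) = 270.8104.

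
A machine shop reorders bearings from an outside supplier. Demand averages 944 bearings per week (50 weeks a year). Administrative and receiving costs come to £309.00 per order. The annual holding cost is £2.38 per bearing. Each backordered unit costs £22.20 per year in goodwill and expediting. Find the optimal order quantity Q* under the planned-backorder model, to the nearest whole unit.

Annual demand D = 944 × 50 = 47,200.
With planned backorders, Q* = √(2DS/H) · √((H+B)/B).
√(2DS/H) = √(2 × 47,200 × 309 / 2.38) = 3500.876.
√((H+B)/B) = √((2.38+22.2)/22.2) = 1.0522.
Q* ≈ 3683.759.

Q* ≈ 3,684 bearings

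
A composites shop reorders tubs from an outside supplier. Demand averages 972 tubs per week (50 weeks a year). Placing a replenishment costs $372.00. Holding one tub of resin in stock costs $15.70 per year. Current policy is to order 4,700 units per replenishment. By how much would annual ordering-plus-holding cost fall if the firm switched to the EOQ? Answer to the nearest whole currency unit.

Extra cost ≈ $16,915 per year

Annual demand D = 972 × 50 = 48,600.
EOQ = √(2DS/H) = √(2 × 48,600 × 372 / 15.7) ≈ 1517.59.
Cost at Q* = (D/Q*)S + (Q*/2)H = √(2DSH) ≈ $23,826.18.
Cost at Q = 4,700: (48,600/4,700)×372 + (4,700/2)×15.7 = $3,846.64 + $36,895.00 = $40,741.64.
Excess = $40,741.64 − $23,826.18 = $16,915.46.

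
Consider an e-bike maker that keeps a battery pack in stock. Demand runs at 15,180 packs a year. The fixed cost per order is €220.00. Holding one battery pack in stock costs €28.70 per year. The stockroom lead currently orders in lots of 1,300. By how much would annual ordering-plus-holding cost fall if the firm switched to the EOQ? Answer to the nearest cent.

EOQ = √(2DS/H) = √(2 × 15,180 × 220 / 28.7) ≈ 482.42.
Cost at Q* = (D/Q*)S + (Q*/2)H = √(2DSH) ≈ €13,845.33.
Cost at Q = 1,300: (15,180/1,300)×220 + (1,300/2)×28.7 = €2,568.92 + €18,655.00 = €21,223.92.
Excess = €21,223.92 − €13,845.33 = €7,378.60.

Extra cost ≈ €7,378.60 per year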